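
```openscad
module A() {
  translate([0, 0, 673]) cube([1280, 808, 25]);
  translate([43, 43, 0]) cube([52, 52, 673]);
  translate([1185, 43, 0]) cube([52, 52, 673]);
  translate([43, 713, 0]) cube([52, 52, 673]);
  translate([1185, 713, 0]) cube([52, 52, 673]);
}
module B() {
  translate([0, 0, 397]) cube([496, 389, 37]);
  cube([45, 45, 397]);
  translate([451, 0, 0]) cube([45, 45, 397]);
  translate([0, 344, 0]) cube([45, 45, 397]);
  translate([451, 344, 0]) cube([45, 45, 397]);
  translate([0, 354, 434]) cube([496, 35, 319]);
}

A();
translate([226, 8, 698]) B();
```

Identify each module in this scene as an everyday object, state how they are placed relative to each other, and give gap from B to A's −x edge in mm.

A is a table. B is a chair. The chair is on top of the table. The gap from the chair to the table's −x edge is 226 mm.

The chair's min-x is at 226; the table's min-x is 0; gap = 226 mm.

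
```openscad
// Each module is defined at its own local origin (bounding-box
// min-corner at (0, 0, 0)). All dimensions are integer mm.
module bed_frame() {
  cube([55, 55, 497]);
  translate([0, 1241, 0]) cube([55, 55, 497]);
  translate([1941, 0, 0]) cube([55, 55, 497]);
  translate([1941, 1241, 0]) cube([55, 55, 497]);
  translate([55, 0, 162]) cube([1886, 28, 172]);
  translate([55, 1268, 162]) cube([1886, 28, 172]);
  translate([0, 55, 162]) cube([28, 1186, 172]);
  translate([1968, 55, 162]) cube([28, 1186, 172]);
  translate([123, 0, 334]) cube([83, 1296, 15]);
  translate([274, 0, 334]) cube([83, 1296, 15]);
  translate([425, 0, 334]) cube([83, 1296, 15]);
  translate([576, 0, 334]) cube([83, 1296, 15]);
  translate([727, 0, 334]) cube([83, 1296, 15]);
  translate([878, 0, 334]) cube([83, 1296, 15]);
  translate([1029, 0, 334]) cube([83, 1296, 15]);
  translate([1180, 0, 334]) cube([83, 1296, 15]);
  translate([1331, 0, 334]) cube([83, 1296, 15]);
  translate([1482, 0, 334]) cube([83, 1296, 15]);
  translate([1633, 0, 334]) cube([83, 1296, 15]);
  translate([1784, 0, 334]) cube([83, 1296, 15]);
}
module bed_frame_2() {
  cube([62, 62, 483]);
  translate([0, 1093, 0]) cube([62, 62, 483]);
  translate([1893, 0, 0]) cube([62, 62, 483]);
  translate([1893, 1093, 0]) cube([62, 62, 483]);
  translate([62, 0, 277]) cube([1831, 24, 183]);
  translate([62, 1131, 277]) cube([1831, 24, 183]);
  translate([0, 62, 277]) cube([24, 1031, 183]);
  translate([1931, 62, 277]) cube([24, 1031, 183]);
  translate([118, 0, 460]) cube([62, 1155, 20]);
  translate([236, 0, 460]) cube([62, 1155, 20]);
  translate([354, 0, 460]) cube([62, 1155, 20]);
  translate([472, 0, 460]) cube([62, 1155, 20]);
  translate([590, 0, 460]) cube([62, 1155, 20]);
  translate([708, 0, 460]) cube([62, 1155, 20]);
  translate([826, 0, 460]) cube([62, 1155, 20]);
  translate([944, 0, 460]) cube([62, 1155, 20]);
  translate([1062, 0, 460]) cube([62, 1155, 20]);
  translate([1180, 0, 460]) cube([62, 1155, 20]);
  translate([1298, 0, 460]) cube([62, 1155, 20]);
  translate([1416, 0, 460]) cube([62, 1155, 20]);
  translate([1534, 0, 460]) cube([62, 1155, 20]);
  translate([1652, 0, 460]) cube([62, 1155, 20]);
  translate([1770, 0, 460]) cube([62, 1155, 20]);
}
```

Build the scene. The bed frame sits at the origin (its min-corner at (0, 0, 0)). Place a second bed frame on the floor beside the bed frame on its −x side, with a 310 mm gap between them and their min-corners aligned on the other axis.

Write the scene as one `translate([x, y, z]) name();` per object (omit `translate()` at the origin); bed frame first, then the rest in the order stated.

bed_frame();
translate([-2265, 0, 0]) bed_frame_2();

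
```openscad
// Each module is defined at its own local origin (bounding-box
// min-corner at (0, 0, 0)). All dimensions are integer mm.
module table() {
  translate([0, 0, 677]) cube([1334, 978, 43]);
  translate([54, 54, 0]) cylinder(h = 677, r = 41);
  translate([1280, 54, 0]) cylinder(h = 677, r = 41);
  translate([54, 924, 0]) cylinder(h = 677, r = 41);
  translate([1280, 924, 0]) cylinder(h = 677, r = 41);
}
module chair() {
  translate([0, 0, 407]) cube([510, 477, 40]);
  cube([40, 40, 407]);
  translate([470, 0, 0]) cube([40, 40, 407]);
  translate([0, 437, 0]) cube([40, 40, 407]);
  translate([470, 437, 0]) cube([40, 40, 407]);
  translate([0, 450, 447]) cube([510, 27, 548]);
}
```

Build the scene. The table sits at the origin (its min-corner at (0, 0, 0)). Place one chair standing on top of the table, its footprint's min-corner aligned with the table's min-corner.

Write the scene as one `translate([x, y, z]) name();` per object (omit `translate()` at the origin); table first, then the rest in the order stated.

table();
translate([0, 0, 720]) chair();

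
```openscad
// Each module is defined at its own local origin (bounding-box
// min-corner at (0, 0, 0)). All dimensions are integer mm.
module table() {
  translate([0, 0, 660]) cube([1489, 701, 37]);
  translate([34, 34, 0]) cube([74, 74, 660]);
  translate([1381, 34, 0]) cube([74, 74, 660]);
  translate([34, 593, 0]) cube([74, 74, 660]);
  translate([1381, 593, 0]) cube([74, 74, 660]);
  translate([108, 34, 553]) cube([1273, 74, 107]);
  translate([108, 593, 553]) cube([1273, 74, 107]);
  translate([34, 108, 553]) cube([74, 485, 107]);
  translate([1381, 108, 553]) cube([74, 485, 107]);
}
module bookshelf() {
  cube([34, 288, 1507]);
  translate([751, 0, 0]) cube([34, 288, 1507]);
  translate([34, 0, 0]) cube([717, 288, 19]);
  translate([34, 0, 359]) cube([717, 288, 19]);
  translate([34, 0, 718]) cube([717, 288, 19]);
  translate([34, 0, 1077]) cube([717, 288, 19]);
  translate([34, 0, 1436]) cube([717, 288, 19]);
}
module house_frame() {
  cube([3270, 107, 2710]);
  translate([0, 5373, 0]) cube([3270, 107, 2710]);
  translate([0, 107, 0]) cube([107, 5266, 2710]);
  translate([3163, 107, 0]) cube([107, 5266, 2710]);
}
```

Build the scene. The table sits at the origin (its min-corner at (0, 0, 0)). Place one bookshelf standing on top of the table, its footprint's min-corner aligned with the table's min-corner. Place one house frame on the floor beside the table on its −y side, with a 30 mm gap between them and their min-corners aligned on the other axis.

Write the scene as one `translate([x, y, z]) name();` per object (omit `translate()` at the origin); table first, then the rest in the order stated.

table();
translate([0, 0, 697]) bookshelf();
translate([0, -5510, 0]) house_frame();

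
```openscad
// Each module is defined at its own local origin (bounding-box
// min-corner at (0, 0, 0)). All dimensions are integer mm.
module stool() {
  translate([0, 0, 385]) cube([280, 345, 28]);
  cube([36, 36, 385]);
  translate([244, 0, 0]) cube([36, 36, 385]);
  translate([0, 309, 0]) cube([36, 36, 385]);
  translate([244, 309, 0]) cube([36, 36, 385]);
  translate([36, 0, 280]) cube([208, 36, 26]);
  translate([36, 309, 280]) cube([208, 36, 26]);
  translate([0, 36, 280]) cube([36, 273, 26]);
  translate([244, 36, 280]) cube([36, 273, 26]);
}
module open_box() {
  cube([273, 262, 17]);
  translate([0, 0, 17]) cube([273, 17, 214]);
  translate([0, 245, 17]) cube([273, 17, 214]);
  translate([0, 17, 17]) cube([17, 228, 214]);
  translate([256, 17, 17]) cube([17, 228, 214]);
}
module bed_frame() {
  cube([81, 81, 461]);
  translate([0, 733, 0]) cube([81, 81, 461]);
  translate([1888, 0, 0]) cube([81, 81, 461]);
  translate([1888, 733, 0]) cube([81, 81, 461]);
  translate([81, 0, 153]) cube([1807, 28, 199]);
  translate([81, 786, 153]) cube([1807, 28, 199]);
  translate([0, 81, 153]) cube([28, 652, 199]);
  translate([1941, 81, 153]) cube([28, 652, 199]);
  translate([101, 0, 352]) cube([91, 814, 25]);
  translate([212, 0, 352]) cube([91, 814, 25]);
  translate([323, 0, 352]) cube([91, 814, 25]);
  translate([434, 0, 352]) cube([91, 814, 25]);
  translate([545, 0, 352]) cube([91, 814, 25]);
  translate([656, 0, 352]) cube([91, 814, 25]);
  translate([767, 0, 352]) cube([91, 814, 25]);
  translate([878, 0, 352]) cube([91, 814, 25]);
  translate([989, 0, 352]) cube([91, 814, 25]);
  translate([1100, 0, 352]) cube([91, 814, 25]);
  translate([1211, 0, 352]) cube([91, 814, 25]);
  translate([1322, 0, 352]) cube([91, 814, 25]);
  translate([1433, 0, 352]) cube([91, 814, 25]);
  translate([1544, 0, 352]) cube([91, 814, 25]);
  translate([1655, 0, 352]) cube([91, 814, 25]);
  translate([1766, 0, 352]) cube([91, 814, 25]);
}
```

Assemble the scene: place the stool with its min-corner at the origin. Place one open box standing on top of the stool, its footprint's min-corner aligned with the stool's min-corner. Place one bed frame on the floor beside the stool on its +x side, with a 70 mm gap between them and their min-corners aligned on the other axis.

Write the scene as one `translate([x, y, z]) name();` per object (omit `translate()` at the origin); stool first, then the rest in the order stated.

stool();
translate([0, 0, 413]) open_box();
translate([350, 0, 0]) bed_frame();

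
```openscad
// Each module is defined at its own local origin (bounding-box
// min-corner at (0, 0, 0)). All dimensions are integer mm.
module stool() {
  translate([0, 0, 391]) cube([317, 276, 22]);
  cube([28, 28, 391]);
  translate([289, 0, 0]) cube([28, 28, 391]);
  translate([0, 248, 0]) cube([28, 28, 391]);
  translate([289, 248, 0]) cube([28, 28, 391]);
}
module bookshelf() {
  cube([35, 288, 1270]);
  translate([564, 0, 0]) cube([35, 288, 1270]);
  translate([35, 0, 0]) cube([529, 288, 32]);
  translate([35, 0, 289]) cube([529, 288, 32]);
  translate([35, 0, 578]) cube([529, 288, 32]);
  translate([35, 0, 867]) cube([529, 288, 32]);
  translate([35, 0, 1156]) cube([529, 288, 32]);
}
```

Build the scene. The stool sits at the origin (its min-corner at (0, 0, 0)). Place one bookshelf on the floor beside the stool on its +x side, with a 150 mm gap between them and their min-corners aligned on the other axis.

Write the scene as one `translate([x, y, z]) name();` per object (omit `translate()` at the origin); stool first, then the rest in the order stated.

stool();
translate([467, 0, 0]) bookshelf();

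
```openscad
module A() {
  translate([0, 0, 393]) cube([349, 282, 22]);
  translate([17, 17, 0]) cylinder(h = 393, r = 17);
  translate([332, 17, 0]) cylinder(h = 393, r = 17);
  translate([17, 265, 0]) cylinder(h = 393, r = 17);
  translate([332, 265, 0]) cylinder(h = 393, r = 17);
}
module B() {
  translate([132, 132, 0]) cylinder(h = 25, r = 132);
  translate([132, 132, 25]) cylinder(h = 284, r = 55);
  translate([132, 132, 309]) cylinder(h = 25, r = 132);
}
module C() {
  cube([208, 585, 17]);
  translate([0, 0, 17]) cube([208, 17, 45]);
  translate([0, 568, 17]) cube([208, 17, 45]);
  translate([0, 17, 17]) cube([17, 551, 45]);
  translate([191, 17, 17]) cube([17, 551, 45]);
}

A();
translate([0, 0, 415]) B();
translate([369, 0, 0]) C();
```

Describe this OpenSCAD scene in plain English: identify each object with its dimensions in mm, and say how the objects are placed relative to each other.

A is a simple wooden stool: a rectangular seat 349 mm (x) by 282 mm (y), 22 mm thick, top face at z = 415 mm, on four round legs, each 34 mm in diameter. The legs rest on z = 0, each leg's axis is inset half a diameter from the nearest pair of seat edges (so the leg's bounding box is flush with the corner).

B is a spool: two coaxial disc flanges of radius 132 mm and thickness 25 mm, joined by a core cylinder of radius 55 mm and height 284 mm. The lower flange rests on z = 0 and the three cylinders share a vertical axis.

C is an open storage box with external size 208×585×62 mm and wall thickness 17 mm (the base is also 17 mm thick). The base covers the whole footprint; the four walls stand on the base, with the y-facing walls full-width and the x-facing walls fitting between their inner faces.

The spool is on top of the stool. The open box is on the floor beside the stool on its +x side.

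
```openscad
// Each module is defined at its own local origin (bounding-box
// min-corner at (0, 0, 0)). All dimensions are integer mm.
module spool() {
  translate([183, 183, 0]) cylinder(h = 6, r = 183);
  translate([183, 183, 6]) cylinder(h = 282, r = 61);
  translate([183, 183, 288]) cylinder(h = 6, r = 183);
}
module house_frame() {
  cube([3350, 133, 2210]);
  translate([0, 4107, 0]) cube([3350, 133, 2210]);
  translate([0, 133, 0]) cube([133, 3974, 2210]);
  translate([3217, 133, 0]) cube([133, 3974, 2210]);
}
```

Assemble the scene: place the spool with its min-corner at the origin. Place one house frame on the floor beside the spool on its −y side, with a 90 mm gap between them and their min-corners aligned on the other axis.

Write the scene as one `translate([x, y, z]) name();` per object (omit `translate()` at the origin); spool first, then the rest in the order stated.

spool();
translate([0, -4330, 0]) house_frame();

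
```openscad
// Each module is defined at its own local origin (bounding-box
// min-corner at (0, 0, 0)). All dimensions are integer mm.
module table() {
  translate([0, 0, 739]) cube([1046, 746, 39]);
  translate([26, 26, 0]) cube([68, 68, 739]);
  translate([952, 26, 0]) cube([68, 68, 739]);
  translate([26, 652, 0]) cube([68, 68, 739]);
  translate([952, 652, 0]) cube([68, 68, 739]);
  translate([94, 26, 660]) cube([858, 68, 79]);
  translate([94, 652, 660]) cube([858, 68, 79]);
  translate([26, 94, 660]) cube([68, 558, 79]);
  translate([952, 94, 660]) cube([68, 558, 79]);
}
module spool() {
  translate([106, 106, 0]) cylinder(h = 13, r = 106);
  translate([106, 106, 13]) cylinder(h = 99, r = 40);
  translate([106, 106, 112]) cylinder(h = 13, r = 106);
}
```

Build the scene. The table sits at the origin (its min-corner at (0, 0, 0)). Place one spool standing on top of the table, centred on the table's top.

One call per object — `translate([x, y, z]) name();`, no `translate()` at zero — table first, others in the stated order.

table();
translate([417, 267, 778]) spool();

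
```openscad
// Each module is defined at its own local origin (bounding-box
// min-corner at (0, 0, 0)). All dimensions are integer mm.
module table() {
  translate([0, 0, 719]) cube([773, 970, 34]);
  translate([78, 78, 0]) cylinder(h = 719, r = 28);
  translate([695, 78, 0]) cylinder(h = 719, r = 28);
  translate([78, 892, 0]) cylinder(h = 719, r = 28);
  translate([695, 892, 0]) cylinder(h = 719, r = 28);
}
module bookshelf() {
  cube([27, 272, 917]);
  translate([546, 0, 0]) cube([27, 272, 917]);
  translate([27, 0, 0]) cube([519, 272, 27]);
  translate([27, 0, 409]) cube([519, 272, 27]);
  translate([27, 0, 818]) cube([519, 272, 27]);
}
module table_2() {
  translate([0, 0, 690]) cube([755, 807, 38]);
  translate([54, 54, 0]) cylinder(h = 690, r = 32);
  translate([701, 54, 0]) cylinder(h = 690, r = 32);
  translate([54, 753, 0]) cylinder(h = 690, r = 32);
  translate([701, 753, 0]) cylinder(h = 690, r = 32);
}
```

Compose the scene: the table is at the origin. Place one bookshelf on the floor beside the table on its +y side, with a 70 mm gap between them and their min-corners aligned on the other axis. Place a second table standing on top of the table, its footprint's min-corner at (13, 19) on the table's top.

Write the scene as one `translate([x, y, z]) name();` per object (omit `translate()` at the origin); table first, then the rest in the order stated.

table();
translate([0, 1040, 0]) bookshelf();
translate([13, 19, 753]) table_2();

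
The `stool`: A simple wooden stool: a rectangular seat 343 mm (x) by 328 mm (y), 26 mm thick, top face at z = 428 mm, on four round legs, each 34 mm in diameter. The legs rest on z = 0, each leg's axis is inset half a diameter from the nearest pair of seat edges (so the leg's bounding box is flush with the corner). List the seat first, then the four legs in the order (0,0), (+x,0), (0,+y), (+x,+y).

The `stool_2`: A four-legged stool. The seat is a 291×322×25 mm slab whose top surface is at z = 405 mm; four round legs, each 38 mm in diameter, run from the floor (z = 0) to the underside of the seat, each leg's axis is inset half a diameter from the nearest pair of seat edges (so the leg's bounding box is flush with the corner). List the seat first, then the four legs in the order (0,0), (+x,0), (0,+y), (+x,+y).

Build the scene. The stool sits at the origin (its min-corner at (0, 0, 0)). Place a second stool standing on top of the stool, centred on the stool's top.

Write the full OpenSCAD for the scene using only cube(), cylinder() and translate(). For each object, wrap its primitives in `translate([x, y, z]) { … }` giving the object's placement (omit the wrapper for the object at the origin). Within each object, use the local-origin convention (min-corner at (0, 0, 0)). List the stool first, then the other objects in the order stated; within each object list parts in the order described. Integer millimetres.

translate([0, 0, 402]) cube([343, 328, 26]);
translate([17, 17, 0]) cylinder(h = 402, r = 17);
translate([326, 17, 0]) cylinder(h = 402, r = 17);
translate([17, 311, 0]) cylinder(h = 402, r = 17);
translate([326, 311, 0]) cylinder(h = 402, r = 17);
translate([26, 3, 428]) {
  translate([0, 0, 380]) cube([291, 322, 25]);
  translate([19, 19, 0]) cylinder(h = 380, r = 19);
  translate([272, 19, 0]) cylinder(h = 380, r = 19);
  translate([19, 303, 0]) cylinder(h = 380, r = 19);
  translate([272, 303, 0]) cylinder(h = 380, r = 19);
}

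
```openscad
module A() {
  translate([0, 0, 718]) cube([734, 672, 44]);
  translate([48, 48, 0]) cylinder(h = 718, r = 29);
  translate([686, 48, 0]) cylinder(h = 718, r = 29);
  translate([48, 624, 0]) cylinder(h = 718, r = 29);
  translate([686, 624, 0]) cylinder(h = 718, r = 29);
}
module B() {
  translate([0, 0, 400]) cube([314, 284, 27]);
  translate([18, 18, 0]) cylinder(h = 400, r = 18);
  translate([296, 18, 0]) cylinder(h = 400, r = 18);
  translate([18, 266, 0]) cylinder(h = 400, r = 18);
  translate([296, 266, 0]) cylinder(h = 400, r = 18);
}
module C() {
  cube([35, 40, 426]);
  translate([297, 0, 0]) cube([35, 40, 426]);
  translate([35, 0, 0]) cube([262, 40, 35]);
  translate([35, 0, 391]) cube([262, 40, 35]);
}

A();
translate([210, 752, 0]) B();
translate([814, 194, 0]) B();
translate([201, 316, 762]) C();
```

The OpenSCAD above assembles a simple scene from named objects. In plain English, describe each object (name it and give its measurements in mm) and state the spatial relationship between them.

A is a table: top 734 mm (x) × 672 mm (y), 44 mm thick, upper face at z = 762 mm, on four round legs of 58 mm diameter, each leg's bounding box inset 19 mm from the nearest pair of top edges, running from z = 0 to the bottom of the top.

B is a simple wooden stool: a rectangular seat 314 mm (x) by 284 mm (y), 27 mm thick, top face at z = 427 mm, on four round legs, each 36 mm in diameter. The legs rest on z = 0, each leg's axis is inset half a diameter from the nearest pair of seat edges (so the leg's bounding box is flush with the corner).

C is a picture frame with a 262×356 mm rectangular opening (x by z) and a uniform 35 mm border on every side. Frame depth is 40 mm along y. It is built from two vertical stiles running the full outside height and two horizontal rails spanning the gap between the stiles.

Two stools sit around the table at the +y, +x sides. The picture frame is on top of the table, centred.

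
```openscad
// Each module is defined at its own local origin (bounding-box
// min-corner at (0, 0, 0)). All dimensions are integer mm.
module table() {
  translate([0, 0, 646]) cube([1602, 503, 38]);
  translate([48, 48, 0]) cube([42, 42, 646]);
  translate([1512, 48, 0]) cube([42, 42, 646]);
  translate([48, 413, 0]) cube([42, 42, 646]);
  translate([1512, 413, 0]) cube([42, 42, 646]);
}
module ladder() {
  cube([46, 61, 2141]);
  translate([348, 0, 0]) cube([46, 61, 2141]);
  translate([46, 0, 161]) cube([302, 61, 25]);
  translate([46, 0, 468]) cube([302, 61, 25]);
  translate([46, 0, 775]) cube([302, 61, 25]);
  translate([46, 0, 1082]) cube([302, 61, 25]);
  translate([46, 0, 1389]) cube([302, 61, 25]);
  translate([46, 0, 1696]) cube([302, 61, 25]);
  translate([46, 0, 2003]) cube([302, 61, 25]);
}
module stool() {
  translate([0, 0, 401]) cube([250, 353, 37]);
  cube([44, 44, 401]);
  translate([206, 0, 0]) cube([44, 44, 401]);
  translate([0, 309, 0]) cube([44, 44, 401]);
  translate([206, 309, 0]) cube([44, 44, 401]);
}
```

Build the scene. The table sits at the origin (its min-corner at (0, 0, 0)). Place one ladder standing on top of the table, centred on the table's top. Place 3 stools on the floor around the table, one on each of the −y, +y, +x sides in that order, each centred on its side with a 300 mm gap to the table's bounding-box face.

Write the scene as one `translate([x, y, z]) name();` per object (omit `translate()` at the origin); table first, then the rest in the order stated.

table();
translate([604, 221, 684]) ladder();
translate([676, -653, 0]) stool();
translate([676, 803, 0]) stool();
translate([1902, 75, 0]) stool();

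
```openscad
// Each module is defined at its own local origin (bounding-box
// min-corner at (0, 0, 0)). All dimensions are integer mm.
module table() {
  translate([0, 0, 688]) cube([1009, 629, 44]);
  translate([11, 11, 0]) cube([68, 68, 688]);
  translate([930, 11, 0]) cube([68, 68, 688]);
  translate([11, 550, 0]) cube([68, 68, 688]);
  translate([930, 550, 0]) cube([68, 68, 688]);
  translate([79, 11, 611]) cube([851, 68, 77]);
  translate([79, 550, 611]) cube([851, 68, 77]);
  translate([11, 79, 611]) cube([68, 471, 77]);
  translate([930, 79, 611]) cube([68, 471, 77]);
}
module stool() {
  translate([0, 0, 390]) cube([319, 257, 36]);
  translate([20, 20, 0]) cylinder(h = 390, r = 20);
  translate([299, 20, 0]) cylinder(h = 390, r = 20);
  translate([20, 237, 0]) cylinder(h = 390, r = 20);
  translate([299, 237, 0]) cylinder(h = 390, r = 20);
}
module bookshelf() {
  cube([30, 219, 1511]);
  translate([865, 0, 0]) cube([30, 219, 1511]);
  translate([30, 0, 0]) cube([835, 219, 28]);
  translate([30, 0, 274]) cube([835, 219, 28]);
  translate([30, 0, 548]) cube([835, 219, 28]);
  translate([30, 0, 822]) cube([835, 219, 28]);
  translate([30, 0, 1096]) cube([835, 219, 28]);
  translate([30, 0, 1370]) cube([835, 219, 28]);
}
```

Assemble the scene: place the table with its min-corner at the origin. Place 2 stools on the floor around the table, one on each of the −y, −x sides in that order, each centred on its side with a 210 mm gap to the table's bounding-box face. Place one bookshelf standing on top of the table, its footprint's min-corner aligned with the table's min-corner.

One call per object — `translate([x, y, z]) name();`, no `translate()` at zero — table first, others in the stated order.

table();
translate([345, -467, 0]) stool();
translate([-529, 186, 0]) stool();
translate([0, 0, 732]) bookshelf();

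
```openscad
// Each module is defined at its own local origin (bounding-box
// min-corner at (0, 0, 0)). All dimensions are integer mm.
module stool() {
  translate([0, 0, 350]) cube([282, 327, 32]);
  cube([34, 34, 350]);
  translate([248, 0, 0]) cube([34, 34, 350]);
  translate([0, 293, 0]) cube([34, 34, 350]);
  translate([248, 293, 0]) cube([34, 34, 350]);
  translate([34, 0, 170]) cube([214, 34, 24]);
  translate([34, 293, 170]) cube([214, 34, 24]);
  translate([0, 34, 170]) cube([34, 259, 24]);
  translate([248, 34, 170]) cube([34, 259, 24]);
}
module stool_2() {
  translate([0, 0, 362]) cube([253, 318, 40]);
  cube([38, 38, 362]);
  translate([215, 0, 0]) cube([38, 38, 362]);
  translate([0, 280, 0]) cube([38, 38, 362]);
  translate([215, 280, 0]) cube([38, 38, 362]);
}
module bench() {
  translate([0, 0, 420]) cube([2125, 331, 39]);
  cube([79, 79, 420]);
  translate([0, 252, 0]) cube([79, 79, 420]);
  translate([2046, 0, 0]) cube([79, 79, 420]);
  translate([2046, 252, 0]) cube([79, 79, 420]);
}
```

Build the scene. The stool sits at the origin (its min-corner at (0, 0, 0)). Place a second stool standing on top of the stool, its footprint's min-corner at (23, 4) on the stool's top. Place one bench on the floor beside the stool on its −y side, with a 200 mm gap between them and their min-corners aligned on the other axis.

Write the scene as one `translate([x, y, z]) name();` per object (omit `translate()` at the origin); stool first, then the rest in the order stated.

stool();
translate([23, 4, 382]) stool_2();
translate([0, -531, 0]) bench();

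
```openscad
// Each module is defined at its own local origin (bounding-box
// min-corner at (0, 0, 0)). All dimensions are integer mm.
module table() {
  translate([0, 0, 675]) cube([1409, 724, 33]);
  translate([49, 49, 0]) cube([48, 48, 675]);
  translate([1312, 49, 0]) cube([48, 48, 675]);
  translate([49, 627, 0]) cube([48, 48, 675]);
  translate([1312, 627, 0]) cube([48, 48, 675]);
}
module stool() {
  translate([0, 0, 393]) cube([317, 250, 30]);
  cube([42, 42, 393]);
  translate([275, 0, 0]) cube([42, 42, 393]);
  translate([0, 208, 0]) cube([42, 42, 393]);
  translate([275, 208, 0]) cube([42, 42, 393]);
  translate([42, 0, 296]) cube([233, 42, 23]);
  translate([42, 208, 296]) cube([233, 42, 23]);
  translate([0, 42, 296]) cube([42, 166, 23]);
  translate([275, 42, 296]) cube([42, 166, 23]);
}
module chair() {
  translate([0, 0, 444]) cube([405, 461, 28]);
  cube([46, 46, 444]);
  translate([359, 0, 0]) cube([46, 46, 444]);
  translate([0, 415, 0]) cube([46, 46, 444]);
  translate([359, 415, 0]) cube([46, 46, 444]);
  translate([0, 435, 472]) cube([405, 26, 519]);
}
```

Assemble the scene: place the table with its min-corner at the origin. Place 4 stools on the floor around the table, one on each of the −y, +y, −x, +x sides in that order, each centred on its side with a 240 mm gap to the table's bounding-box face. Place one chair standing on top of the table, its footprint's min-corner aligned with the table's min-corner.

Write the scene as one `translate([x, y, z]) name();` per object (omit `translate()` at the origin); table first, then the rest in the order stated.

table();
translate([546, -490, 0]) stool();
translate([546, 964, 0]) stool();
translate([-557, 237, 0]) stool();
translate([1649, 237, 0]) stool();
translate([0, 0, 708]) chair();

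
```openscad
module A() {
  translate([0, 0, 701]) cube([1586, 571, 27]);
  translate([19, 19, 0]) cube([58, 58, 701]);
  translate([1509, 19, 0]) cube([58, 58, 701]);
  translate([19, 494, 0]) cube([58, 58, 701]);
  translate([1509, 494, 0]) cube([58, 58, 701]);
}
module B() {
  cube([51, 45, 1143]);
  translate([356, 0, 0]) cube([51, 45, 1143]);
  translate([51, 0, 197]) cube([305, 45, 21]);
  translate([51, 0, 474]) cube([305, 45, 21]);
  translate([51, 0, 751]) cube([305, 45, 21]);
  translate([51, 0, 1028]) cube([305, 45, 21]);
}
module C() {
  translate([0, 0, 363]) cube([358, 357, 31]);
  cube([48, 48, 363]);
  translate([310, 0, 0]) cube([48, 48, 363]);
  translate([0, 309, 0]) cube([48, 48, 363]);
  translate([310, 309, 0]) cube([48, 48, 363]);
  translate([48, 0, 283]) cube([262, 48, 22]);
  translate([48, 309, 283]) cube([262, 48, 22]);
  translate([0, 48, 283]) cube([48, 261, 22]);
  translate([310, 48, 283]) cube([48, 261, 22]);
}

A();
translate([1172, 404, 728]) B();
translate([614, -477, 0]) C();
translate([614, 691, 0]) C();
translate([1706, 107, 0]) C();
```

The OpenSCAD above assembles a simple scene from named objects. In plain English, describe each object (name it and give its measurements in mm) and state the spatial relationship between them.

A is a table: top 1586 mm (x) × 571 mm (y), 27 mm thick, upper face at z = 728 mm, on four 58×58 mm square legs, each inset 19 mm from the nearest pair of top edges, running from z = 0 to the bottom of the top.

B is a straight ladder. Two 51×45 mm vertical rails, 1143 mm tall, stand 407 mm apart (outside-to-outside) with their front faces coplanar on the −y side. 4 rungs, each 45 mm deep and 21 mm tall, span between the inner faces of the rails, front faces flush with the rails. The lowest rung's underside is at z = 197 mm and rungs are spaced 277 mm apart (underside to underside).

C is a simple wooden stool: a rectangular seat 358 mm (x) by 357 mm (y), 31 mm thick, top face at z = 394 mm, on four square legs, each 48×48 mm in cross-section. The legs rest on z = 0, each flush with a corner of the seat. Four stretchers, 48 mm wide and 22 mm tall, connect adjacent legs with their undersides at z = 283 mm, each running between the inner faces of the legs it joins and aligned with the legs' outer faces on the other axis.

The ladder is on top of the table. Three stools sit around the table at the −y, +y, +x sides.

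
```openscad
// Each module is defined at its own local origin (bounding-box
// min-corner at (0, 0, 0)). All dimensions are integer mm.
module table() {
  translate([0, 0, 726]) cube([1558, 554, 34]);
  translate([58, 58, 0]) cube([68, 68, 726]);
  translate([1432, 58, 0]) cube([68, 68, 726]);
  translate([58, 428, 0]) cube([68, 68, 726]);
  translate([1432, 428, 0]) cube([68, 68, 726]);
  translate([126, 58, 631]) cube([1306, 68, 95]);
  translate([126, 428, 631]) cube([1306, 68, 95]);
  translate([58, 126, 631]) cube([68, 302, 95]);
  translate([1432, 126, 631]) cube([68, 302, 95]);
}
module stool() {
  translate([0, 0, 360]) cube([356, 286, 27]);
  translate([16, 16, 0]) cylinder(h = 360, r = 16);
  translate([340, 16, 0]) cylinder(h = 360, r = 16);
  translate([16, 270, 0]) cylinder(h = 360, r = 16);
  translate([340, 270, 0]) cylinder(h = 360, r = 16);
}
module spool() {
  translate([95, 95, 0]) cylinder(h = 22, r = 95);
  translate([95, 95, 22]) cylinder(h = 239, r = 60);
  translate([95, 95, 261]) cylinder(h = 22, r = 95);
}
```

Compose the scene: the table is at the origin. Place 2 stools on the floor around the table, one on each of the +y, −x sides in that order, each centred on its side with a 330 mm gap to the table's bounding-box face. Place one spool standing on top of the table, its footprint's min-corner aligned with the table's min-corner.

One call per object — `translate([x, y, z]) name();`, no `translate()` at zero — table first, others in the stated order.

table();
translate([601, 884, 0]) stool();
translate([-686, 134, 0]) stool();
translate([0, 0, 760]) spool();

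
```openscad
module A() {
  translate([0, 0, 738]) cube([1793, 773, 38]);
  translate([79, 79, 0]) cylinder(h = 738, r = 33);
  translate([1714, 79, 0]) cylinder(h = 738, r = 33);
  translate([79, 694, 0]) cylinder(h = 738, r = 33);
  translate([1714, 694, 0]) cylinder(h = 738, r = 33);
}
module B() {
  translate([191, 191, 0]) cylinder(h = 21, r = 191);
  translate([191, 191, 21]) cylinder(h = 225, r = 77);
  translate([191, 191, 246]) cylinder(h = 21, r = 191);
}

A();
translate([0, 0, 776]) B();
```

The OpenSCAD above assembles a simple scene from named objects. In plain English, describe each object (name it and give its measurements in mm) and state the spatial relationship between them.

A is a table with a 1793×773 mm rectangular top, 38 mm thick, top surface at z = 776 mm, supported by four round legs of 66 mm diameter, each leg's bounding box inset 46 mm from the nearest pair of top edges, running from the floor.

B is a spool: two coaxial disc flanges of radius 191 mm and thickness 21 mm, joined by a core cylinder of radius 77 mm and height 225 mm. The lower flange rests on z = 0 and the three cylinders share a vertical axis.

The spool is on top of the table.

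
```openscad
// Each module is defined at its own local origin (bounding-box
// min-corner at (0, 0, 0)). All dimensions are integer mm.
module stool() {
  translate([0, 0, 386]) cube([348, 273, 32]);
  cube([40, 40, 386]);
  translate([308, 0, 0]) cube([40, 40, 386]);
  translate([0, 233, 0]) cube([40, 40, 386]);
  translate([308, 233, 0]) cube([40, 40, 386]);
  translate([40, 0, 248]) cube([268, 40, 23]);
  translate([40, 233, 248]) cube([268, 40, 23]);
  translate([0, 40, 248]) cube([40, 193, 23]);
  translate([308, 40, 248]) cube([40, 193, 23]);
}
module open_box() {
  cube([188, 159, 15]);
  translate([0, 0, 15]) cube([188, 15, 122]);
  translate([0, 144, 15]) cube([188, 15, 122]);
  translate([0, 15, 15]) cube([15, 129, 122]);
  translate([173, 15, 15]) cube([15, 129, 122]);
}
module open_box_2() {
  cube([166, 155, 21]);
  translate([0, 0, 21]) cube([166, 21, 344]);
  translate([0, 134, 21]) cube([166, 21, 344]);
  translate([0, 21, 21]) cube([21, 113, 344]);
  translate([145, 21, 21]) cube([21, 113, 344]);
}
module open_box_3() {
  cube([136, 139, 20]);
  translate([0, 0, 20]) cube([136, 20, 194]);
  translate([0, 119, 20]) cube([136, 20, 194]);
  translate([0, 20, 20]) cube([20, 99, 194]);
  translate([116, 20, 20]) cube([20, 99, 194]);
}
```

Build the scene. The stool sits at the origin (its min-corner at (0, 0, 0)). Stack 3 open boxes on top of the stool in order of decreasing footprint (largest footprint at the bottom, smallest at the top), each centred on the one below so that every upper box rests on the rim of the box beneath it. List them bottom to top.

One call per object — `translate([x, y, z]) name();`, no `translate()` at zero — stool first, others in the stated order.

stool();
translate([80, 57, 418]) open_box();
translate([91, 59, 555]) open_box_2();
translate([106, 67, 920]) open_box_3();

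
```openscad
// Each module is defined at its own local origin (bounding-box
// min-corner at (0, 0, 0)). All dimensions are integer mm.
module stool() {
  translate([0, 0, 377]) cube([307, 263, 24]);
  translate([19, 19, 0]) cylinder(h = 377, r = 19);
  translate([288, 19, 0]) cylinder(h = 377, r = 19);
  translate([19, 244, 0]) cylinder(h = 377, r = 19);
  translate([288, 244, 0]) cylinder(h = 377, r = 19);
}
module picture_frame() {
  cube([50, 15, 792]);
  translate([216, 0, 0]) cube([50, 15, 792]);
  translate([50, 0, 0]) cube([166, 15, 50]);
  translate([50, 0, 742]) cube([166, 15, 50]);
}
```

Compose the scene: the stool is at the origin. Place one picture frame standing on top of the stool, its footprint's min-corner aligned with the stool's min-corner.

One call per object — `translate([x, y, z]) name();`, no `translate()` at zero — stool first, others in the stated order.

stool();
translate([0, 0, 401]) picture_frame();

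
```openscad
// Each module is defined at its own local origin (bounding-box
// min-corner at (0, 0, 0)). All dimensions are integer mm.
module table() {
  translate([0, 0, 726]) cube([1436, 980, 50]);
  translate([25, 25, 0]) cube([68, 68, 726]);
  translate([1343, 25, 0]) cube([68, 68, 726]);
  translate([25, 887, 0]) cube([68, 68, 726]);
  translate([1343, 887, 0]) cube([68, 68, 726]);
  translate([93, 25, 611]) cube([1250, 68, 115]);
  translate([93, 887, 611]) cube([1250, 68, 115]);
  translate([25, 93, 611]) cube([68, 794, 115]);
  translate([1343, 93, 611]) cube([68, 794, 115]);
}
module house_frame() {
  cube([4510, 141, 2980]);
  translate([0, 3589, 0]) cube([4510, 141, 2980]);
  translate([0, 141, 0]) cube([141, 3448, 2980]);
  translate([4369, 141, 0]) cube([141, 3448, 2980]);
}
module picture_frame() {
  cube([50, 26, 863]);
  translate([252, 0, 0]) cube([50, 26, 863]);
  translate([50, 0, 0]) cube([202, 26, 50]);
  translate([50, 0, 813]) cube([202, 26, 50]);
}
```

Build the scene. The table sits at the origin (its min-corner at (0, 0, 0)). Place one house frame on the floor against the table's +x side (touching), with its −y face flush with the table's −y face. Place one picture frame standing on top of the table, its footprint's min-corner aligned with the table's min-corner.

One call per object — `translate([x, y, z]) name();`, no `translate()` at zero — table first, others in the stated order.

table();
translate([1436, 0, 0]) house_frame();
translate([0, 0, 776]) picture_frame();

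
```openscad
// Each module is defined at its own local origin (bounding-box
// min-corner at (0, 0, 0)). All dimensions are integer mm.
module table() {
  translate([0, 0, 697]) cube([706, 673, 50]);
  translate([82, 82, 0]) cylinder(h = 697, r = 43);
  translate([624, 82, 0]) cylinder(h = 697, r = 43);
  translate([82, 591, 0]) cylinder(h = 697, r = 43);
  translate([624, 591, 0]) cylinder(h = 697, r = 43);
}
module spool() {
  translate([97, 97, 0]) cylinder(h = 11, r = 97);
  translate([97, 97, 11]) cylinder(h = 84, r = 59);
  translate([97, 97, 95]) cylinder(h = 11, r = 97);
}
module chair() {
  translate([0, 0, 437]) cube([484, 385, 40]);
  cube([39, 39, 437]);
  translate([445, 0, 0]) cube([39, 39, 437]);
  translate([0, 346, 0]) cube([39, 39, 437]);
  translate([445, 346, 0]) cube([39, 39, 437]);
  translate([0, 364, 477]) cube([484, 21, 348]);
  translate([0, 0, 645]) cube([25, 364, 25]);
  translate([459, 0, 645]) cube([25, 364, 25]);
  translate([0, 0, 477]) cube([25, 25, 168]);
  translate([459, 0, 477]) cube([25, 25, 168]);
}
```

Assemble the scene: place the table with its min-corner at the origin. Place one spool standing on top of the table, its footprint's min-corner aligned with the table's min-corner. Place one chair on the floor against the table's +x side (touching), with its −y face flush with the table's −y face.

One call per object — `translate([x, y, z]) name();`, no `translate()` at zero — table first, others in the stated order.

table();
translate([0, 0, 747]) spool();
translate([706, 0, 0]) chair();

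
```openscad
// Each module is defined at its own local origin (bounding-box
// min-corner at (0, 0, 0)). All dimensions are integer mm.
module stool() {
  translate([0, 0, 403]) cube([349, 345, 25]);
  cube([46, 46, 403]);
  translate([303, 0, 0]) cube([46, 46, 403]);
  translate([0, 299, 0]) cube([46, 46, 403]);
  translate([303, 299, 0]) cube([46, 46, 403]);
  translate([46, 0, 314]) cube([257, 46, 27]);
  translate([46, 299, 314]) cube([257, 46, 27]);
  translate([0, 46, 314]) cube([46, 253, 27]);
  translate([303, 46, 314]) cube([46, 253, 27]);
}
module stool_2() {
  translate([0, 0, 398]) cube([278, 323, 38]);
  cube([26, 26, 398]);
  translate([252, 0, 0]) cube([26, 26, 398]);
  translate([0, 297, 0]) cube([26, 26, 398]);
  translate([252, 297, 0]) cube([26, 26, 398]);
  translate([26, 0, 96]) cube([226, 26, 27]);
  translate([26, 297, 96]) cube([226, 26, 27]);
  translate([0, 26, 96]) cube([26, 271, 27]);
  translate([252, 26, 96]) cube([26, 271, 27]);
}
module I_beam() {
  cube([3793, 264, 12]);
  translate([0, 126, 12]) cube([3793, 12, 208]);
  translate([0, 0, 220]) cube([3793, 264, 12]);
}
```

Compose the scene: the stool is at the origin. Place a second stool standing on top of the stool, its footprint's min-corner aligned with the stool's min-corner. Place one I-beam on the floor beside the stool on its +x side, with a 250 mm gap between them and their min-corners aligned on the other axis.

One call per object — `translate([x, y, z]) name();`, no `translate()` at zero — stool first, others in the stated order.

stool();
translate([0, 0, 428]) stool_2();
translate([599, 0, 0]) I_beam();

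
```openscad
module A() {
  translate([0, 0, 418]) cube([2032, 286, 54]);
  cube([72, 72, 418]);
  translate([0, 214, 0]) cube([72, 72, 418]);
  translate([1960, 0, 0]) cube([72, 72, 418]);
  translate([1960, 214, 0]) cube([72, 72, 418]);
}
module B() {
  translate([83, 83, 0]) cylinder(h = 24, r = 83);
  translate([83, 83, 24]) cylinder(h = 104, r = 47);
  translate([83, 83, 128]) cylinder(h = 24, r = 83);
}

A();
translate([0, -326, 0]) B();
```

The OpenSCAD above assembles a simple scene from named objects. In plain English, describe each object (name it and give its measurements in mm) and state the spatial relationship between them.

A is a long wooden bench with a 2032 mm (x) × 286 mm (y) seat, 54 mm thick, its top surface 472 mm above the floor. Four 72 mm square legs at the seat corners, flush with the edges, run from z = 0 to the seat underside.

B is a spool: two coaxial disc flanges of radius 83 mm and thickness 24 mm, joined by a core cylinder of radius 47 mm and height 104 mm. The lower flange rests on z = 0 and the three cylinders share a vertical axis.

The spool is on the floor beside the bench on its −y side.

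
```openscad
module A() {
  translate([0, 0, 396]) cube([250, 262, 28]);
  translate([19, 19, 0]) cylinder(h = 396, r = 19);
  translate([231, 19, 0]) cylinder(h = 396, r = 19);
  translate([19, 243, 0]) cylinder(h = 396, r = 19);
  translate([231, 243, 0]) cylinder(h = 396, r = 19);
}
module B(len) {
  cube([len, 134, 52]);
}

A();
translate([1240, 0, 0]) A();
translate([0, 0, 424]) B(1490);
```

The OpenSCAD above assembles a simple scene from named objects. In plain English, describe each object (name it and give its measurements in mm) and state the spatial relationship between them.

A is a simple wooden stool: a rectangular seat 250 mm (x) by 262 mm (y), 28 mm thick, top face at z = 424 mm, on four round legs, each 38 mm in diameter. The legs rest on z = 0, each leg's axis is inset half a diameter from the nearest pair of seat edges (so the leg's bounding box is flush with the corner).

B is a rectangular beam 1490 mm long (x), 134 mm deep (y), 52 mm thick (z).

The beam spans the tops of two stools placed 990 mm apart, resting at z = 424 mm.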